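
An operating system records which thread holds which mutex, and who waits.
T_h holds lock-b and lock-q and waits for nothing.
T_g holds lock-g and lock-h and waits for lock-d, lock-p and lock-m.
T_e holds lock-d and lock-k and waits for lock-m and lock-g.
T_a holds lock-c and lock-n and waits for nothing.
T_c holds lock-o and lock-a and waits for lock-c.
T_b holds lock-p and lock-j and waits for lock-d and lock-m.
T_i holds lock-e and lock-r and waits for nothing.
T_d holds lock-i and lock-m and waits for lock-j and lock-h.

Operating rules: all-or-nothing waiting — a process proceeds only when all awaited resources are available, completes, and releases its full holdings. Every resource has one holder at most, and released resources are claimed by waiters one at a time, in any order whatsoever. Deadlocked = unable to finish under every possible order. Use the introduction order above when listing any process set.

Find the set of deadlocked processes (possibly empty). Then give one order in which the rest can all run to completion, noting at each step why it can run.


Deadlocked set: T_g, T_e, T_b and T_d.
Key observation: the loop T_g -> T_e -> T_g blocks itself forever; T_b and T_d are caught in further circular waits.
One completion order for the rest: T_h, T_a, T_i, T_c.
Walking it through:
  run T_h (it waits on nothing); releases lock-b and lock-q
  run T_a (it waits on nothing); releases lock-c and lock-n
  run T_i (it waits on nothing); releases lock-e and lock-r
  T_c waits on lock-c — all released -> runs and releases lock-o and lock-a


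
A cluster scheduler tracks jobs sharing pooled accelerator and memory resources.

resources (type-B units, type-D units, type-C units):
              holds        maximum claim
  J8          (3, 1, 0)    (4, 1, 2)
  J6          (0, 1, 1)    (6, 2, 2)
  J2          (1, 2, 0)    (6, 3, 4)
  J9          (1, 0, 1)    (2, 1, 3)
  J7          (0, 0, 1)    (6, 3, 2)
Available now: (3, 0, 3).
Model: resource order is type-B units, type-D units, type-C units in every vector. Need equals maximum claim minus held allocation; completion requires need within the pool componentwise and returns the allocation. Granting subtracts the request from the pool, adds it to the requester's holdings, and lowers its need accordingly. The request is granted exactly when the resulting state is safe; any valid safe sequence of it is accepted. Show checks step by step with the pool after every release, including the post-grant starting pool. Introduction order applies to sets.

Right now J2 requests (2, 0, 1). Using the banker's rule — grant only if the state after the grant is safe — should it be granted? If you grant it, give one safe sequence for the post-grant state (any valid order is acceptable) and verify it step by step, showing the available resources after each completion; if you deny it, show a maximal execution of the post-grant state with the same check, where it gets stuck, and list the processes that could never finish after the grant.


GRANT: granting preserves safety; a valid post-grant sequence is J8, J9, J2, J6, J7.
Key observation: the grant leaves (1, 0, 2) free — enough for J8, whose release restarts the cascade.
Step-by-step check of the post-grant state:
  pool = (1, 0, 2)
  J8 needs (1, 0, 2) <= (1, 0, 2) -> finishes; pool += (3, 1, 0) = (4, 1, 2)
  J9 needs (1, 1, 2) <= (4, 1, 2) -> finishes; pool += (1, 0, 1) = (5, 1, 3)
  J2 needs (3, 1, 3) <= (5, 1, 3) -> finishes; pool += (3, 2, 1) = (8, 3, 4)
  J6 needs (6, 1, 1) <= (8, 3, 4) -> finishes; pool += (0, 1, 1) = (8, 4, 5)
  J7 needs (6, 3, 1) <= (8, 4, 5) -> finishes; pool += (0, 0, 1) = (8, 4, 6)


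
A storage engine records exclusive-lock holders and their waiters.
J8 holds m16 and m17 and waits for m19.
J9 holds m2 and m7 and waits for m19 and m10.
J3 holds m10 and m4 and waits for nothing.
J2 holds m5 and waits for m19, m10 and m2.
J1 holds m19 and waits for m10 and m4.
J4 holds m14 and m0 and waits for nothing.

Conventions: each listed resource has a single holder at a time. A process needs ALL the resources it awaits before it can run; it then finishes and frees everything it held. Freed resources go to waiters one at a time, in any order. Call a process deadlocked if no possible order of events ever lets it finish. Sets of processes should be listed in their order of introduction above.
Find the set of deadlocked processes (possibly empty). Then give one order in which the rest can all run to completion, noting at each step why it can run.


No process is deadlocked.
Key observation: all waits point, directly or indirectly, at processes that can finish, so nothing is permanently blocked.
One completion order for the rest: J3, J1, J9, J8, J4, J2.
Check, step by step:
  J3: no waits; runs immediately, freeing m10 and m4
  run J1 (all its waits — m10 and m4 — are resolved); releases m19
  run J9 (all its waits — m19 and m10 — are resolved); releases m2 and m7
  run J8 (all its waits — m19 — are resolved); releases m16 and m17
  J4: no waits; runs immediately, freeing m14 and m0
  run J2 (all its waits — m19, m10 and m2 — are resolved); releases m5


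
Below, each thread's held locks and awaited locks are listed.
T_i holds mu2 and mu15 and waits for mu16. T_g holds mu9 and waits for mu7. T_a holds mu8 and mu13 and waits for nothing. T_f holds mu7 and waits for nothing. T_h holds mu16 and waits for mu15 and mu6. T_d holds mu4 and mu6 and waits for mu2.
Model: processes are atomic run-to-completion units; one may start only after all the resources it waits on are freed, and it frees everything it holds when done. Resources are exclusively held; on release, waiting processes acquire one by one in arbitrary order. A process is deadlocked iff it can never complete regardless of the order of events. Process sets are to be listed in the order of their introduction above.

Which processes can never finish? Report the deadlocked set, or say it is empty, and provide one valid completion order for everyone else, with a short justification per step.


Deadlocked: T_i, T_h and T_d.
Key observation: the wait chain closes on itself along T_i -> T_h -> T_i; T_d is caught in further circular waits.
The rest can finish in the order T_f, T_a, T_g.
Verifying each step:
  T_f waits on nothing -> runs at once and releases mu7
  T_a waits on nothing -> runs at once and releases mu8 and mu13
  T_g: everything it awaited (mu7) is free; runs, freeing mu9


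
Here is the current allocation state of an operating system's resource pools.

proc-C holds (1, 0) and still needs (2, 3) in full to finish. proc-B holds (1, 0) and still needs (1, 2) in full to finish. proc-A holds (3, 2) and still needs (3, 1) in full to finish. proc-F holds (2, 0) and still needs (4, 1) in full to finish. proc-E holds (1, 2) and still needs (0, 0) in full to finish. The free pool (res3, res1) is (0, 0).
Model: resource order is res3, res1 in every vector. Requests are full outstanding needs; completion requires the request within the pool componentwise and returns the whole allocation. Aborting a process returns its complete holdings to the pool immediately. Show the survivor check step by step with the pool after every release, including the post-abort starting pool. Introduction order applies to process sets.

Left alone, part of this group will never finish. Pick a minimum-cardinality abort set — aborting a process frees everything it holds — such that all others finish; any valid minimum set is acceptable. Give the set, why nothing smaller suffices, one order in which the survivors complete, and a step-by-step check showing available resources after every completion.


Abort proc-C.
Key observation: the deadlocked proc-A becomes finishable only because proc-C released (1, 0); it completes at step 3 below.
No smaller set exists: with zero aborts the deadlock remains.
The survivors complete as proc-E, proc-B, proc-A, proc-F. Check, step by step (starting from the post-abort pool):
  pool = (1, 0)
  proc-E: need (0, 0) fits (1, 0); releases (1, 2), pool now (2, 2)
  proc-B: need (1, 2) fits (2, 2); releases (1, 0), pool now (3, 2)
  proc-A: need (3, 1) fits (3, 2); releases (3, 2), pool now (6, 4)
  proc-F: need (4, 1) fits (6, 4); releases (2, 0), pool now (8, 4)


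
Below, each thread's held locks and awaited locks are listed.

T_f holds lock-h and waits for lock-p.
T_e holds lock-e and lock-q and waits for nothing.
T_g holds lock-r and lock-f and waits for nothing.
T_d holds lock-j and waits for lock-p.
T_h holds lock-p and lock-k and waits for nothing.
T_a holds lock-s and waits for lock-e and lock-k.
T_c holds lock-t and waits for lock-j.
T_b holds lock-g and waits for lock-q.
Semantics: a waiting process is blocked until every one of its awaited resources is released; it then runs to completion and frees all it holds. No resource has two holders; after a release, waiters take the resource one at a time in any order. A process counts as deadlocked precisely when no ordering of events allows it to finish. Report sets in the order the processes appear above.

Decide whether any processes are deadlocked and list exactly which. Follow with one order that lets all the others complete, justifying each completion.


The deadlocked set is empty.
Key observation: there is no circular wait here — follow any chain and it reaches a process that is free to run now.
One completion order for the rest: T_e, T_h, T_g, T_b, T_d, T_f, T_a, T_c.
Verifying each step:
  T_e: no waits; runs immediately, freeing lock-e and lock-q
  T_h: no waits; runs immediately, freeing lock-p and lock-k
  T_g: no waits; runs immediately, freeing lock-r and lock-f
  T_b: everything it awaited (lock-q) is free; runs, freeing lock-g
  T_d: everything it awaited (lock-p) is free; runs, freeing lock-j
  T_f: everything it awaited (lock-p) is free; runs, freeing lock-h
  T_a: everything it awaited (lock-e and lock-k) is free; runs, freeing lock-s
  T_c: everything it awaited (lock-j) is free; runs, freeing lock-t


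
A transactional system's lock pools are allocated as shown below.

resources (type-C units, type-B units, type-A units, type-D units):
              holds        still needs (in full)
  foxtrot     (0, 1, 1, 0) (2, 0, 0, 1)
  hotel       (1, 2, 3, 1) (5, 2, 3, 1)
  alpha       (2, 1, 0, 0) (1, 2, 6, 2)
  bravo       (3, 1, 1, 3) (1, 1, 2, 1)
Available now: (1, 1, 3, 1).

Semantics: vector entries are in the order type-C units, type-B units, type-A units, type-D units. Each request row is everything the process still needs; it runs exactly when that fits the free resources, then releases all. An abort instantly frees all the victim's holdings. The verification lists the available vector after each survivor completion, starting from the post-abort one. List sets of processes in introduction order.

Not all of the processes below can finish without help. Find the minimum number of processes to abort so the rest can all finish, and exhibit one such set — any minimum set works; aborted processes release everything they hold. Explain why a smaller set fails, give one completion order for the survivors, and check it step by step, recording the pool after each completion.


The answer: abort alpha.
Key observation: the deadlocked hotel becomes finishable only because alpha released (2, 1, 0, 0); it completes at step 2 below.
Why nothing smaller works: aborting no one leaves the state deadlocked as given.
The survivors complete as bravo, hotel, foxtrot. Walking it through (starting from the post-abort pool):
  pool = (3, 2, 3, 1)
  run bravo (needs (1, 1, 2, 1), free (3, 2, 3, 1)); after release of (3, 1, 1, 3) the pool is (6, 3, 4, 4)
  run hotel (needs (5, 2, 3, 1), free (6, 3, 4, 4)); after release of (1, 2, 3, 1) the pool is (7, 5, 7, 5)
  run foxtrot (needs (2, 0, 0, 1), free (7, 5, 7, 5)); after release of (0, 1, 1, 0) the pool is (7, 6, 8, 5)


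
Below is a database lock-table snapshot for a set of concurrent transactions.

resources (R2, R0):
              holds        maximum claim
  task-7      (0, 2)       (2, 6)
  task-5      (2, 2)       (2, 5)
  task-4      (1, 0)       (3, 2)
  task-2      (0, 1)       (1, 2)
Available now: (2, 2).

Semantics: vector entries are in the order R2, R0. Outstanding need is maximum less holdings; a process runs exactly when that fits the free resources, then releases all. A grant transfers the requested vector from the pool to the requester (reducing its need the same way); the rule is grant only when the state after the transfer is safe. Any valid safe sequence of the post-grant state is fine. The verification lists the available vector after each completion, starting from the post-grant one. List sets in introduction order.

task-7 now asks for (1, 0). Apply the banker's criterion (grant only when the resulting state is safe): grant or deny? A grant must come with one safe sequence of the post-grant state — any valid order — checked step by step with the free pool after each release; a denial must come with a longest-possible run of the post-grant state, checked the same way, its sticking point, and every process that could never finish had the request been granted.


GRANT — the state after the grant stays safe, e.g. via task-2, task-5, task-4, task-7.
Key observation: the transfer keeps a workable pool ((1, 2)); task-2 starts the safe sequence.
Verifying the post-grant state step by step:
  pool = (1, 2)
  task-2 needs (1, 1) <= (1, 2) -> finishes; pool += (0, 1) = (1, 3)
  task-5 needs (0, 3) <= (1, 3) -> finishes; pool += (2, 2) = (3, 5)
  task-4 needs (2, 2) <= (3, 5) -> finishes; pool += (1, 0) = (4, 5)
  task-7 needs (1, 4) <= (4, 5) -> finishes; pool += (1, 2) = (5, 7)


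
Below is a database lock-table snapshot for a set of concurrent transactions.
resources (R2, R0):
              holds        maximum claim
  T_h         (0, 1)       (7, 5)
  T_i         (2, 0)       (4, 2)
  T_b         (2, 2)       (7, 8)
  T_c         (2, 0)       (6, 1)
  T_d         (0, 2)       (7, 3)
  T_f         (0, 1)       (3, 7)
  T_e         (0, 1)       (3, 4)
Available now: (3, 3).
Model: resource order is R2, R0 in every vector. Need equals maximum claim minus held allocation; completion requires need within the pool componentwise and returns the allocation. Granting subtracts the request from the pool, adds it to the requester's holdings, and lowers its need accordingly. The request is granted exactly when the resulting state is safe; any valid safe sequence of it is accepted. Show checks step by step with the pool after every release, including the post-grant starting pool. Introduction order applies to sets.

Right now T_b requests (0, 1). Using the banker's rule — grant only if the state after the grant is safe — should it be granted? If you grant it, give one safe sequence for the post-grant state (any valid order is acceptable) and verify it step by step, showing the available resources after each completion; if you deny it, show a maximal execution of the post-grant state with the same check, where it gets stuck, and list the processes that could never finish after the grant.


GRANT. The post-grant state is safe; one safe sequence: T_i, T_c, T_d, T_e, T_h, T_f, T_b.
Key observation: (3, 2) free after granting still covers T_i first, and each release covers the next.
Check on the post-grant state, step by step:
  pool = (3, 2)
  run T_i (needs (2, 2), free (3, 2)); after release of (2, 0) the pool is (5, 2)
  run T_c (needs (4, 1), free (5, 2)); after release of (2, 0) the pool is (7, 2)
  run T_d (needs (7, 1), free (7, 2)); after release of (0, 2) the pool is (7, 4)
  run T_e (needs (3, 3), free (7, 4)); after release of (0, 1) the pool is (7, 5)
  run T_h (needs (7, 4), free (7, 5)); after release of (0, 1) the pool is (7, 6)
  run T_f (needs (3, 6), free (7, 6)); after release of (0, 1) the pool is (7, 7)
  run T_b (needs (5, 5), free (7, 7)); after release of (2, 3) the pool is (9, 10)


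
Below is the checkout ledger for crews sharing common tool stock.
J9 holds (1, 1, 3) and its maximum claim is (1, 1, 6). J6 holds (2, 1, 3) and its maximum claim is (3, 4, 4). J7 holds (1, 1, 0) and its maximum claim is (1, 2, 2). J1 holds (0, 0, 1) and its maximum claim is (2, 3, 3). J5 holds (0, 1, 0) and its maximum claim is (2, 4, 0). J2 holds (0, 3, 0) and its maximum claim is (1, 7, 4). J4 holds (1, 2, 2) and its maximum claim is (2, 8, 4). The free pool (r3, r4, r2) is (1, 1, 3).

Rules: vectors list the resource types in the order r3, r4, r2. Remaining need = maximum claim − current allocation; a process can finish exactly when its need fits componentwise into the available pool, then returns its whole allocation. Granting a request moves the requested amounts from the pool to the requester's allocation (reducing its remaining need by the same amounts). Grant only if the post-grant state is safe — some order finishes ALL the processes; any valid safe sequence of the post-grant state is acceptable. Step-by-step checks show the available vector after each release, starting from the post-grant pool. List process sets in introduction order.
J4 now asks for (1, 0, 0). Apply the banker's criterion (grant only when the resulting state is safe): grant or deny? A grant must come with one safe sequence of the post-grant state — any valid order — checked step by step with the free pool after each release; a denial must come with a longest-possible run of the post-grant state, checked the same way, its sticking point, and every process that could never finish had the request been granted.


GRANT. The post-grant state is safe; one safe sequence: J9, J7, J6, J2, J5, J4, J1.
Key observation: (0, 1, 3) free after granting still covers J9 first, and each release covers the next.
Verifying the post-grant state step by step:
  pool = (0, 1, 3)
  J9: need (0, 0, 3) fits (0, 1, 3); releases (1, 1, 3), pool now (1, 2, 6)
  J7: need (0, 1, 2) fits (1, 2, 6); releases (1, 1, 0), pool now (2, 3, 6)
  J6: need (1, 3, 1) fits (2, 3, 6); releases (2, 1, 3), pool now (4, 4, 9)
  J2: need (1, 4, 4) fits (4, 4, 9); releases (0, 3, 0), pool now (4, 7, 9)
  J5: need (2, 3, 0) fits (4, 7, 9); releases (0, 1, 0), pool now (4, 8, 9)
  J4: need (0, 6, 2) fits (4, 8, 9); releases (2, 2, 2), pool now (6, 10, 11)
  J1: need (2, 3, 2) fits (6, 10, 11); releases (0, 0, 1), pool now (6, 10, 12)


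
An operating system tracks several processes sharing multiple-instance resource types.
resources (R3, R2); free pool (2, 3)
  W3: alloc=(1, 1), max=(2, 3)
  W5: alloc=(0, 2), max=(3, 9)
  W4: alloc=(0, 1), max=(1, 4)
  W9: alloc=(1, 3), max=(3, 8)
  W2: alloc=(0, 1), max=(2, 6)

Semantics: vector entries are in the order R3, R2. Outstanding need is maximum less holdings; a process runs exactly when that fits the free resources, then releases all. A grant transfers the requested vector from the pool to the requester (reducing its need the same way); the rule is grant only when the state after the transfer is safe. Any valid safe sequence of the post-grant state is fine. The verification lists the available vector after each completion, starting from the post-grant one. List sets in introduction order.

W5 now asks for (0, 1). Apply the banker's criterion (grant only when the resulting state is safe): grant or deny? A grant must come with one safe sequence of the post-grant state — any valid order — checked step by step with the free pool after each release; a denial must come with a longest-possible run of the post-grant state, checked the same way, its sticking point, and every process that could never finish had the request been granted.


DENY — the pretend-granted state is unsafe.
Key observation: even finishing W3, W4 leaves just (3, 4) free — too little R2 for any of the remaining processes.
After a pretend grant, a maximal execution: W3, W4 — then nothing else fits. Walking it through:
  pool = (2, 2)
  W3 needs (1, 2) <= (2, 2) -> finishes; pool += (1, 1) = (3, 3)
  W4 needs (1, 3) <= (3, 3) -> finishes; pool += (0, 1) = (3, 4)
  W5 cannot run: need (3, 6) vs free (3, 4) (insufficient R2)
  W9 cannot run: need (2, 5) vs free (3, 4) (insufficient R2)
  W2 cannot run: need (2, 5) vs free (3, 4) (insufficient R2)
Post-grant, the permanently blocked set is W5, W9 and W2.


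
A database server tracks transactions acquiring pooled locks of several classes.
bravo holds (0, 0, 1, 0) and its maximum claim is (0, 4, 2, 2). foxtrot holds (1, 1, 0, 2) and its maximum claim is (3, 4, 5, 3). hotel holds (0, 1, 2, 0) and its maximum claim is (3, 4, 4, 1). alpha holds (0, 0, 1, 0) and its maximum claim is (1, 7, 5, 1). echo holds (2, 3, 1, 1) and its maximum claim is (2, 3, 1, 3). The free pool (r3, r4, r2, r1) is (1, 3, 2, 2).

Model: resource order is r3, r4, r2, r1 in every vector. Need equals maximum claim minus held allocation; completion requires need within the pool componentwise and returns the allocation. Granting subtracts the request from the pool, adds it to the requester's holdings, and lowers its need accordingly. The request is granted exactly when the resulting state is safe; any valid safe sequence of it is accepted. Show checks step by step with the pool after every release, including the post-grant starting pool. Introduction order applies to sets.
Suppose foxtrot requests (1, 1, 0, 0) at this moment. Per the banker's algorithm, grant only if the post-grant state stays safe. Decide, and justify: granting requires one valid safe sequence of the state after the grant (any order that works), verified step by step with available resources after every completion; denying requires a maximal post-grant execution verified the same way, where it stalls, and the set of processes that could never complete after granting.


DENY. Granting would leave the state unsafe.
Key observation: after echo, bravo the pool peaks at (2, 5, 4, 3), and each blocked process is short somewhere: foxtrot on r2; hotel on r3; alpha on r4.
After a pretend grant, a maximal execution: echo, bravo — then nothing else fits. Step-by-step check:
  pool = (0, 2, 2, 2)
  echo: need (0, 0, 0, 2) fits (0, 2, 2, 2); releases (2, 3, 1, 1), pool now (2, 5, 3, 3)
  bravo: need (0, 4, 1, 2) fits (2, 5, 3, 3); releases (0, 0, 1, 0), pool now (2, 5, 4, 3)
  blocked: foxtrot wants (1, 2, 5, 1), pool (2, 5, 4, 3) — not enough r2
  blocked: hotel wants (3, 3, 2, 1), pool (2, 5, 4, 3) — not enough r3
  blocked: alpha wants (1, 7, 4, 1), pool (2, 5, 4, 3) — not enough r4
Post-grant, the permanently blocked set is foxtrot, hotel and alpha.


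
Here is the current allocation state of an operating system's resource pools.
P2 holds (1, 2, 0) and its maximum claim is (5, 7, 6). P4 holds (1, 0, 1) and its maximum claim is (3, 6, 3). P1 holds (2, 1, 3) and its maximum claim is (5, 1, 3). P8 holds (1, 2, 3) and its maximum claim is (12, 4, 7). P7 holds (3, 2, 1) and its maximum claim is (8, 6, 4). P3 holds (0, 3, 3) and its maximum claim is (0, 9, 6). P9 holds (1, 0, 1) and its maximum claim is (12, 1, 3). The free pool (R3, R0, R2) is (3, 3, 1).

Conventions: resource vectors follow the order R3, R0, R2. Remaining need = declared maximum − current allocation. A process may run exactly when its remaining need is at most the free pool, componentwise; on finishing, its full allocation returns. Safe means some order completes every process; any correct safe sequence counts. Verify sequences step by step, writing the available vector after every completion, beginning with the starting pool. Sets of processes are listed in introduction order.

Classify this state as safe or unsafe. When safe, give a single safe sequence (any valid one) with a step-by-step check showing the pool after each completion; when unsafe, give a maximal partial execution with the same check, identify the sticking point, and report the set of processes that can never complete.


The state is UNSAFE.
Key observation: the wall is R3: completing P1, P7, P3, P2, P4 brings the pool only to (10, 11, 9), and all the rest need more.
A maximal execution: P1, P7, P3, P2, P4 — then nothing else fits. Step-by-step check:
  pool = (3, 3, 1)
  P1 needs (3, 0, 0) <= (3, 3, 1) -> finishes; pool += (2, 1, 3) = (5, 4, 4)
  P7 needs (5, 4, 3) <= (5, 4, 4) -> finishes; pool += (3, 2, 1) = (8, 6, 5)
  P3 needs (0, 6, 3) <= (8, 6, 5) -> finishes; pool += (0, 3, 3) = (8, 9, 8)
  P2 needs (4, 5, 6) <= (8, 9, 8) -> finishes; pool += (1, 2, 0) = (9, 11, 8)
  P4 needs (2, 6, 2) <= (9, 11, 8) -> finishes; pool += (1, 0, 1) = (10, 11, 9)
  P8 cannot run: need (11, 2, 4) vs free (10, 11, 9) (insufficient R3)
  P9 cannot run: need (11, 1, 2) vs free (10, 11, 9) (insufficient R3)
Processes that can never finish: P8 and P9.


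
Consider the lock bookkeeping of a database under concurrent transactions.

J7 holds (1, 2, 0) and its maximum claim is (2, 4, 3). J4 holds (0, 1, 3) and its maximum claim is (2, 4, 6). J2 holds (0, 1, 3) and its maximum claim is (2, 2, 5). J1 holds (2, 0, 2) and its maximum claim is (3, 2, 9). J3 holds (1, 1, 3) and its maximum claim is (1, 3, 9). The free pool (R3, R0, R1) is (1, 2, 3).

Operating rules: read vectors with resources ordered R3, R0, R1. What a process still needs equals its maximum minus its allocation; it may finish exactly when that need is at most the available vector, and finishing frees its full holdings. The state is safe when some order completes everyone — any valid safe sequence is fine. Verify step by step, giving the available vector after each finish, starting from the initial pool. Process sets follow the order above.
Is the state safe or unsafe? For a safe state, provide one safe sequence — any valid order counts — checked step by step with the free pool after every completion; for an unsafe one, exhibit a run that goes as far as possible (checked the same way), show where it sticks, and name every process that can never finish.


The state is SAFE; one workable sequence: J7, J4, J3, J2, J1.
Key observation: J7 is the earliest step where a requested resource binds exactly: need (1, 2, 3), pool (1, 2, 3) at its turn.
Walking it through:
  pool = (1, 2, 3)
  J7: need (1, 2, 3) fits (1, 2, 3); releases (1, 2, 0), pool now (2, 4, 3)
  J4: need (2, 3, 3) fits (2, 4, 3); releases (0, 1, 3), pool now (2, 5, 6)
  J3: need (0, 2, 6) fits (2, 5, 6); releases (1, 1, 3), pool now (3, 6, 9)
  J2: need (2, 1, 2) fits (3, 6, 9); releases (0, 1, 3), pool now (3, 7, 12)
  J1: need (1, 2, 7) fits (3, 7, 12); releases (2, 0, 2), pool now (5, 7, 14)


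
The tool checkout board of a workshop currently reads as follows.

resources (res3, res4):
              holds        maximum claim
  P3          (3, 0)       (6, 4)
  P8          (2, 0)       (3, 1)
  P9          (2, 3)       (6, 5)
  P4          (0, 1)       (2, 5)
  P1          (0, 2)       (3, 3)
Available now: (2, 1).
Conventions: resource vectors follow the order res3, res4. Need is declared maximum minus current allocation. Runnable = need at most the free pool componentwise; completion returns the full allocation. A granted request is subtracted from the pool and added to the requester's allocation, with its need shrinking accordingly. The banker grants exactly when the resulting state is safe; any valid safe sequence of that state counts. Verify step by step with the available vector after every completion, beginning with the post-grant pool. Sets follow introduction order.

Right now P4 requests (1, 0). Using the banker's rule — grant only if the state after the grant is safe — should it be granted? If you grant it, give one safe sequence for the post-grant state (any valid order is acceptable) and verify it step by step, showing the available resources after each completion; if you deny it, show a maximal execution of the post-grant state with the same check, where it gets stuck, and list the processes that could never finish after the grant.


DENY — the pretend-granted state is unsafe.
Key observation: after P8, P1 the pool peaks at (3, 3), and each blocked process is short somewhere: P3 on res4; P9 on res3; P4 on res4.
Pretend the grant happened; the run P8, P1 goes as far as possible. Step-by-step check:
  pool = (1, 1)
  run P8 (needs (1, 1), free (1, 1)); after release of (2, 0) the pool is (3, 1)
  run P1 (needs (3, 1), free (3, 1)); after release of (0, 2) the pool is (3, 3)
  P3 still needs (3, 4) but only (3, 3) is free — short on res4
  P9 still needs (4, 2) but only (3, 3) is free — short on res3
  P4 still needs (1, 4) but only (3, 3) is free — short on res4
Post-grant, the permanently blocked set is P3, P9 and P4.


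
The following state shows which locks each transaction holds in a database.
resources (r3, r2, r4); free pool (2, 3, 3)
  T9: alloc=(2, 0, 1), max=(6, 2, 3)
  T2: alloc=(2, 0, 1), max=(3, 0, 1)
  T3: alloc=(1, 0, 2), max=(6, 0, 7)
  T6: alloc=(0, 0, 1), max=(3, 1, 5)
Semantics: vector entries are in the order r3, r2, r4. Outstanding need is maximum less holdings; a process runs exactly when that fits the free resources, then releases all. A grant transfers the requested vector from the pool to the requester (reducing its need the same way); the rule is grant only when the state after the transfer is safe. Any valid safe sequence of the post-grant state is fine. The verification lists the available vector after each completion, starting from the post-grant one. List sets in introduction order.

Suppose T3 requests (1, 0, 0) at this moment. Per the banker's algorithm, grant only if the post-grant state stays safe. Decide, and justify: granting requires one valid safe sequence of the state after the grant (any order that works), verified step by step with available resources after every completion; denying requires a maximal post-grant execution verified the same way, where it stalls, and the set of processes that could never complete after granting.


DENY — the pretend-granted state is unsafe.
Key observation: after T2, T6 complete, (3, 3, 5) is the best the pool ever gets, yet each leftover process wants more r3.
After a pretend grant, a maximal execution: T2, T6 — then nothing else fits. Step-by-step check:
  pool = (1, 3, 3)
  run T2 (needs (1, 0, 0), free (1, 3, 3)); after release of (2, 0, 1) the pool is (3, 3, 4)
  run T6 (needs (3, 1, 4), free (3, 3, 4)); after release of (0, 0, 1) the pool is (3, 3, 5)
  T9 cannot run: need (4, 2, 2) vs free (3, 3, 5) (insufficient r3)
  T3 cannot run: need (4, 0, 5) vs free (3, 3, 5) (insufficient r3)
Post-grant, the permanently blocked set is T9 and T3.


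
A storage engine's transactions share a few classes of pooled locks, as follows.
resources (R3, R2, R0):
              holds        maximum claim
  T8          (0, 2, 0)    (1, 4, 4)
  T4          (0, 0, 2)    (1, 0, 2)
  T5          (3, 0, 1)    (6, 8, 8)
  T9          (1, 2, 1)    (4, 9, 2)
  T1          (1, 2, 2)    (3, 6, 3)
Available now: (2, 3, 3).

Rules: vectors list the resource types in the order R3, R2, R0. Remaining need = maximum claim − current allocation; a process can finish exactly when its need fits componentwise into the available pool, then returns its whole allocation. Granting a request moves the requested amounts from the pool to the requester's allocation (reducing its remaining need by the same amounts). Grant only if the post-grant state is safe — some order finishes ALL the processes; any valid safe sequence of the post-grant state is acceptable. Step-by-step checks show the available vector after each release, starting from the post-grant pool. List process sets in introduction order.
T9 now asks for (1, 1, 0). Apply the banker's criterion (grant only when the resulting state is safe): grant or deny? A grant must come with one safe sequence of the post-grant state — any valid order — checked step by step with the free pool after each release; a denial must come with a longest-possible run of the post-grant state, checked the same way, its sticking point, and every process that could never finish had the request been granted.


DENY. Granting would leave the state unsafe.
Key observation: T4, T8 can finish, but then (1, 4, 5) is all there is, and the blocked group's R3 demands exceed it.
On the post-grant state, T4, T8 is a maximal run — nothing extends it. Verifying each step:
  pool = (1, 2, 3)
  T4 needs (1, 0, 0) <= (1, 2, 3) -> finishes; pool += (0, 0, 2) = (1, 2, 5)
  T8 needs (1, 2, 4) <= (1, 2, 5) -> finishes; pool += (0, 2, 0) = (1, 4, 5)
  blocked: T5 wants (3, 8, 7), pool (1, 4, 5) — not enough R3, R2 and R0
  blocked: T9 wants (2, 6, 1), pool (1, 4, 5) — not enough R3 and R2
  blocked: T1 wants (2, 4, 1), pool (1, 4, 5) — not enough R3
Had the request been granted, T5, T9 and T1 could never finish.


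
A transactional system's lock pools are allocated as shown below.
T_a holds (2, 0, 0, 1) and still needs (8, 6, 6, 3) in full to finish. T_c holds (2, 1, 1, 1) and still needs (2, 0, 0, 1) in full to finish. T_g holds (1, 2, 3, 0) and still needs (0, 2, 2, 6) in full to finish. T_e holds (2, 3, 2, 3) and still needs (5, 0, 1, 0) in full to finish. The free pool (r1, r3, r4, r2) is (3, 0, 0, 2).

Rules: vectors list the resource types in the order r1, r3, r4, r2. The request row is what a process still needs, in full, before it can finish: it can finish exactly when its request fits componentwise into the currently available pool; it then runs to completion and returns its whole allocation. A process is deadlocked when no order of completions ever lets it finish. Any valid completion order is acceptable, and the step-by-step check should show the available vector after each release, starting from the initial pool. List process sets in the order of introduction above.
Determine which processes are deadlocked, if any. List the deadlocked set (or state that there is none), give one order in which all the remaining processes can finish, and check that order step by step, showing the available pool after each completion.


Nothing here is deadlocked.
Key observation: there is always a runnable process — T_c first — so the state unwinds completely.
The rest can finish in the order T_c, T_e, T_g, T_a. Walking it through:
  pool = (3, 0, 0, 2)
  run T_c (needs (2, 0, 0, 1), free (3, 0, 0, 2)); after release of (2, 1, 1, 1) the pool is (5, 1, 1, 3)
  run T_e (needs (5, 0, 1, 0), free (5, 1, 1, 3)); after release of (2, 3, 2, 3) the pool is (7, 4, 3, 6)
  run T_g (needs (0, 2, 2, 6), free (7, 4, 3, 6)); after release of (1, 2, 3, 0) the pool is (8, 6, 6, 6)
  run T_a (needs (8, 6, 6, 3), free (8, 6, 6, 6)); after release of (2, 0, 0, 1) the pool is (10, 6, 6, 7)


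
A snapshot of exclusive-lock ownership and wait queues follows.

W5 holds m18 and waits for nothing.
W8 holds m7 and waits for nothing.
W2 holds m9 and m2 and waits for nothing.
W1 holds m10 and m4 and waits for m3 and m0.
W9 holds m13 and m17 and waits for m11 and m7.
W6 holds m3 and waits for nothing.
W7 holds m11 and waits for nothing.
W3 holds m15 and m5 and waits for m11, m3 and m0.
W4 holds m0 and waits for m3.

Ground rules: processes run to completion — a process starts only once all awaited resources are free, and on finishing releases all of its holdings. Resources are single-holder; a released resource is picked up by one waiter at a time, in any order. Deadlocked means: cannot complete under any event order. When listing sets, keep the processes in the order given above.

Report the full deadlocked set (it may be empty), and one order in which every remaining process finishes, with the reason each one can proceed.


The deadlocked set is empty.
Key observation: no waiting chain loops back on itself — every chain ends at a process that waits on nothing, so everyone eventually runs.
The rest can finish in the order W6, W7, W4, W1, W8, W9, W5, W2, W3.
Step-by-step check:
  W6 waits on nothing -> runs at once and releases m3
  W7 waits on nothing -> runs at once and releases m11
  W4 waits on m3 — all released -> runs and releases m0
  W1 waits on m3 and m0 — all released -> runs and releases m10 and m4
  W8 waits on nothing -> runs at once and releases m7
  W9 waits on m11 and m7 — all released -> runs and releases m13 and m17
  W5 waits on nothing -> runs at once and releases m18
  W2 waits on nothing -> runs at once and releases m9 and m2
  W3 waits on m11, m3 and m0 — all released -> runs and releases m15 and m5


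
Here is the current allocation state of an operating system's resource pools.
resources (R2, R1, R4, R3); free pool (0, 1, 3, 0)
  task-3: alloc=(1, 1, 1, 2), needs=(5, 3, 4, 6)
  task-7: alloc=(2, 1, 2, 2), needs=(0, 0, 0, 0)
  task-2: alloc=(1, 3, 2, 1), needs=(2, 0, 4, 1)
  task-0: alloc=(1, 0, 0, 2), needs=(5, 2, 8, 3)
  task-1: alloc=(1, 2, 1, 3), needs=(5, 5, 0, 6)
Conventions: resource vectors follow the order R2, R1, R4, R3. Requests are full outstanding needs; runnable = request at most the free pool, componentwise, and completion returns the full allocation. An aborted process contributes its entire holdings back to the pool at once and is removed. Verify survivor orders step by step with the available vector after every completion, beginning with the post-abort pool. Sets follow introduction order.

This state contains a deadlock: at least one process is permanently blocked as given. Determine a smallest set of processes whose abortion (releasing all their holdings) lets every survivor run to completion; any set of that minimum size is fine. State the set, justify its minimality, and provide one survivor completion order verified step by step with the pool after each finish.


Minimum abort set: task-0 and task-1.
Key observation: aborting task-0 and task-1 returns (2, 2, 1, 5), and task-3 — hopeless before — runs at step 3 with the returned capacity in the pool.
No one abort is enough; case by case: task-3 alone leaves task-0 blocked (short on R2); task-7 alone leaves task-3 blocked (short on R2 and R3); task-2 alone leaves task-3 blocked (short on R2 and R3); task-0 alone leaves task-3 blocked (short on R2 and R3); task-1 alone leaves task-3 blocked (short on R2).
One survivor order: task-7, task-2, task-3. Walking it through (post-abort pool first):
  pool = (2, 3, 4, 5)
  run task-7 (needs (0, 0, 0, 0), free (2, 3, 4, 5)); after release of (2, 1, 2, 2) the pool is (4, 4, 6, 7)
  run task-2 (needs (2, 0, 4, 1), free (4, 4, 6, 7)); after release of (1, 3, 2, 1) the pool is (5, 7, 8, 8)
  run task-3 (needs (5, 3, 4, 6), free (5, 7, 8, 8)); after release of (1, 1, 1, 2) the pool is (6, 8, 9, 10)


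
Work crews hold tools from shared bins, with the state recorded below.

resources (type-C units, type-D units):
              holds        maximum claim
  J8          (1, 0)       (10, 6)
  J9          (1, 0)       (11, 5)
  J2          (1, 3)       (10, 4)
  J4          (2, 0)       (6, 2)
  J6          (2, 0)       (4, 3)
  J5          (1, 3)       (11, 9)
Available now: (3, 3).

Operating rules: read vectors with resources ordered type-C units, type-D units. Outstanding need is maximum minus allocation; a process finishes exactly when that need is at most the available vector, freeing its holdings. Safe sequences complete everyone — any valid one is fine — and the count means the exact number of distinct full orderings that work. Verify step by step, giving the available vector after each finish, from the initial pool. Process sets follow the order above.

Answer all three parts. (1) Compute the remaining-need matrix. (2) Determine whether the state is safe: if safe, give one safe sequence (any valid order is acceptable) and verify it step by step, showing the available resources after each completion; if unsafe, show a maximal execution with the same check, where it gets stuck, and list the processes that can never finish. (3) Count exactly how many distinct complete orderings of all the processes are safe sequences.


(1) Need matrix, components ordered type-C units, type-D units:
  J8: (9, 6)
  J9: (10, 5)
  J2: (9, 1)
  J4: (4, 2)
  J6: (2, 3)
  J5: (10, 6)
(2) UNSAFE.
Key observation: the pool after J6, J4 is (7, 3); every surviving request exceeds it in type-C units, so progress ends there.
Going as far as possible: J6, J4; after that, nothing fits. Verifying each step:
  pool = (3, 3)
  J6 needs (2, 3) <= (3, 3) -> finishes; pool += (2, 0) = (5, 3)
  J4 needs (4, 2) <= (5, 3) -> finishes; pool += (2, 0) = (7, 3)
  blocked: J8 wants (9, 6), pool (7, 3) — not enough type-C units and type-D units
  blocked: J9 wants (10, 5), pool (7, 3) — not enough type-C units and type-D units
  blocked: J2 wants (9, 1), pool (7, 3) — not enough type-C units
  blocked: J5 wants (10, 6), pool (7, 3) — not enough type-C units and type-D units
Permanently blocked: J8, J9, J2 and J5.
(3) The exact count: 0 of the possible complete orderings are safe sequences.
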